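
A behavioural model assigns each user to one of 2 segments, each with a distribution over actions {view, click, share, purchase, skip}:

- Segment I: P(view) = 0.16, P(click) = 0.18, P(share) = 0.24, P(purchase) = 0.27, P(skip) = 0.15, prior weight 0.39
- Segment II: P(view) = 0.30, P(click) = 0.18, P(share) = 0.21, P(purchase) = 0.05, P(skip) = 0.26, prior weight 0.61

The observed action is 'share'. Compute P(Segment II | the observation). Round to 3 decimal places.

0.578

P(component k | x) = w_k·f_k(x) / marginal(x), where marginal(x) = Σ_j w_j·f_j(x).
Component likelihoods at x = 'share':
  f_I = P(share | comp) = 0.24
  f_II = P(share | comp) = 0.21
Multiply by the mixture weights:
  w_I·f_I = 0.39 × 0.24 = 0.0936
  w_II·f_II = 0.61 × 0.21 = 0.1281
Marginal: 0.0936 + 0.1281 = 0.2217
So the posterior for Segment II is 0.1281 / 0.2217 ≈ 0.578.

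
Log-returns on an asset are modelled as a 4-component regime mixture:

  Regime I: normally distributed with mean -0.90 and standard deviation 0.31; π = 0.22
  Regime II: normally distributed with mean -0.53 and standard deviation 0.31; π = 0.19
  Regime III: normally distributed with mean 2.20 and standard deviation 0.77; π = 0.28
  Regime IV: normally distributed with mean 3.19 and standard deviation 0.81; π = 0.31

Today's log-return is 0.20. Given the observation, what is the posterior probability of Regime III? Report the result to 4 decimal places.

The responsibility of component k is w_k f_k(x) divided by Σ_j w_j f_j(x).
Normal densities:
  f_I = (1/(0.31·√(2π)))·exp(−(0.20−-0.90)²/(2·0.31²)) = 1.286911·exp(-6.29553) = 0.00237376
  f_II = (1/(0.31·√(2π)))·exp(−(0.20−-0.53)²/(2·0.31²)) = 1.286911·exp(-2.77263) = 0.0804284
  f_III = (1/(0.77·√(2π)))·exp(−(0.20−2.20)²/(2·0.77²)) = 0.518107·exp(-3.37325) = 0.0177597
  f_IV = (1/(0.81·√(2π)))·exp(−(0.20−3.19)²/(2·0.81²)) = 0.492521·exp(-6.81306) = 0.000541439
Weight by the priors:
  w_I·f_I = 0.22 × 0.00237376 = 0.000522227
  w_II·f_II = 0.19 × 0.0804284 = 0.0152814
  w_III·f_III = 0.28 × 0.0177597 = 0.00497271
  w_IV·f_IV = 0.31 × 0.000541439 = 0.000167846
Sum: 0.000522227 + 0.0152814 + 0.00497271 + 0.000167846 = 0.0209442
P(Regime III | x) ≈ 0.2374

0.2374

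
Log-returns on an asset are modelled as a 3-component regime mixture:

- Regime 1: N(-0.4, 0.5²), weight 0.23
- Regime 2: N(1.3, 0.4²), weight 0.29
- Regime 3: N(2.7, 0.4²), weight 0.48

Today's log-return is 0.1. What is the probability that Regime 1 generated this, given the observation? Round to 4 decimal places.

The responsibility of component k is w_k f_k(x) divided by Σ_j w_j f_j(x).
Evaluate each component's likelihood at the observed value:
  p_1 = 0.483941
  p_2 = 0.0110796
  p_3 = 6.67389e-10
Prior × likelihood for each component:
  w_1·p_1 = 0.23 × 0.483941 = 0.111307
  w_2·p_2 = 0.29 × 0.0110796 = 0.00321309
  w_3·p_3 = 0.48 × 6.67389e-10 = 3.20347e-10
Marginal: 0.111307 + 0.00321309 + 3.20347e-10 = 0.11452
So the posterior for Regime 1 is 0.111307 / 0.11452 ≈ 0.9719.

0.9719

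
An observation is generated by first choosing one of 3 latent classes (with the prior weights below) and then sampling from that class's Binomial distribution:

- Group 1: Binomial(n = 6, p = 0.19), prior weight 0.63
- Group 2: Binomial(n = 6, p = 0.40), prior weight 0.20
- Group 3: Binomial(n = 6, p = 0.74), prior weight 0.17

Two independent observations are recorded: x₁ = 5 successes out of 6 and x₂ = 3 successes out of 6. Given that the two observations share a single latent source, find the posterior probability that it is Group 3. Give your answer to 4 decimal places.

0.8001

Apply Bayes' rule: the posterior for each component is proportional to its prior times its likelihood at x.
Since both observations come from the same component, the likelihood for component k is f_k(x₁)·f_k(x₂).
  L_1 = [C(6,5)·0.19^5·0.81^1 = 6·0.00024761·0.81 = 0.00120338] × [0.0729031] = 8.77304e-05
  L_2 = [C(6,5)·0.40^5·0.60^1 = 6·0.01024·0.6 = 0.036864] × [0.27648] = 0.0101922
  L_3 = [C(6,5)·0.74^5·0.26^1 = 6·0.221901·0.26 = 0.346165] × [0.142444] = 0.0493092
Unnormalised posteriors:
  π_1·L_1 = 0.63 × 8.77304e-05 = 5.52702e-05
  π_2·L_2 = 0.20 × 0.0101922 = 0.00203843
  π_3·L_3 = 0.17 × 0.0493092 = 0.00838257
Marginal: 5.52702e-05 + 0.00203843 + 0.00838257 = 0.0104763
So the posterior for Group 3 is 0.00838257 / 0.0104763 ≈ 0.8001.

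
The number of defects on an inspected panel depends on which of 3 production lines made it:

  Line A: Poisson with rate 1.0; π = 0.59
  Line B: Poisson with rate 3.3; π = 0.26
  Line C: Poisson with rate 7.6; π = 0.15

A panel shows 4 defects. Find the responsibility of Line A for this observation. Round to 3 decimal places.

0.135

Posterior ∝ prior × likelihood, so P(k | x) ∝ π_k f_k(x); normalise over all components.
Component likelihoods at x = 4 defects:
  L_A = 0.0153283
  L_B = 0.182252
  L_C = 0.0695673
Prior × likelihood for each component:
  π_A·L_A = 0.59 × 0.0153283 = 0.0090437
  π_B·L_B = 0.26 × 0.182252 = 0.0473856
  π_C·L_C = 0.15 × 0.0695673 = 0.0104351
Denominator: 0.0090437 + 0.0473856 + 0.0104351 = 0.0668644
Responsibility of Line A: 0.0090437 / 0.0668644 ≈ 0.135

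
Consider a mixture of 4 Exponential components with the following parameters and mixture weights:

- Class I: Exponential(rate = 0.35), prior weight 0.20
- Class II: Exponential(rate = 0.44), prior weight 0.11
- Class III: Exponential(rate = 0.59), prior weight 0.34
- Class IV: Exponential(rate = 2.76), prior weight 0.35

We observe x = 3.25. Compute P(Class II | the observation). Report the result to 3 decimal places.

The responsibility of component k is π_k f_k(x) divided by Σ_j π_j f_j(x).
Evaluate each component's likelihood at the observed value:
  L_I = 0.35·e^(−0.35·3.25) = 0.35·e^(−1.1375) = 0.112217
  L_II = 0.44·e^(−0.44·3.25) = 0.44·e^(−1.4300) = 0.105296
  L_III = 0.59·e^(−0.59·3.25) = 0.59·e^(−1.9175) = 0.0867146
  L_IV = 2.76·e^(−2.76·3.25) = 2.76·e^(−8.9700) = 0.000350984
Weight by the priors:
  π_I·L_I = 0.20 × 0.112217 = 0.0224434
  π_II·L_II = 0.11 × 0.105296 = 0.0115826
  π_III·L_III = 0.34 × 0.0867146 = 0.029483
  π_IV·L_IV = 0.35 × 0.000350984 = 0.000122844
Marginal: 0.0224434 + 0.0115826 + 0.029483 + 0.000122844 = 0.0636317
P(Class II | the observation) ≈ 0.182

0.182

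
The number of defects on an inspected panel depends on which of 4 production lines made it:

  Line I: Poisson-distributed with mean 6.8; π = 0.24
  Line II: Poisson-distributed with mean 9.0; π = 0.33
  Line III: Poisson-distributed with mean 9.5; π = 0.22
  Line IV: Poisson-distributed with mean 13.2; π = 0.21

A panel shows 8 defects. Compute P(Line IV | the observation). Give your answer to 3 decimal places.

0.081

The responsibility of component k is π_k f_k(x) divided by Σ_j π_j f_j(x).
Component likelihoods at x = 8 defects:
  f_I = 0.126284
  f_II = 0.131756
  f_III = 0.12316
  f_IV = 0.0423042
Unnormalised posteriors:
  π_I·f_I = 0.24 × 0.126284 = 0.0303082
  π_II·f_II = 0.33 × 0.131756 = 0.0434794
  π_III·f_III = 0.22 × 0.12316 = 0.0270953
  π_IV·f_IV = 0.21 × 0.0423042 = 0.00888389
Sum: 0.0303082 + 0.0434794 + 0.0270953 + 0.00888389 = 0.109767
P(Line IV | data) ≈ 0.081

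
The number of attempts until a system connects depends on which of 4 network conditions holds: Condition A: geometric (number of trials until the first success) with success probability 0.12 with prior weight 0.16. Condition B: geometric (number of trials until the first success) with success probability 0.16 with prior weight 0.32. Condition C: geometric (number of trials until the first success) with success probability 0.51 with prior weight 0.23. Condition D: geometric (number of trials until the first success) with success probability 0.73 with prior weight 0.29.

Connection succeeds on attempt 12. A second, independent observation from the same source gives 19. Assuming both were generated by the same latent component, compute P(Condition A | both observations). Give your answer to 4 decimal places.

Posterior ∝ prior × likelihood, so P(k | x) ∝ P(Z=k) f_k(x); normalise over all components.
Since both observations come from the same component, the likelihood for component k is f_k(x₁)·f_k(x₂).
  L_A = [0.12·(1−0.12)^11 = 0.12·0.245081 = 0.0294097] × [0.012019] = 0.000353476
  L_B = [0.16·(1−0.16)^11 = 0.16·0.146917 = 0.0235067] × [0.00693661] = 0.000163057
  L_C = [0.51·(1−0.51)^11 = 0.51·0.000390982 = 0.000199401] × [1.35238e-06] = 2.69666e-10
  L_D = [0.73·(1−0.73)^11 = 0.73·5.55906e-07 = 4.05811e-07] × [4.24493e-11] = 1.72264e-17
Unnormalised posteriors:
  P(Z=A)·L_A = 0.16 × 0.000353476 = 5.65562e-05
  P(Z=B)·L_B = 0.32 × 0.000163057 = 5.21782e-05
  P(Z=C)·L_C = 0.23 × 2.69666e-10 = 6.20232e-11
  P(Z=D)·L_D = 0.29 × 1.72264e-17 = 4.99566e-18
Evidence: 5.65562e-05 + 5.21782e-05 + 6.20232e-11 + 4.99566e-18 = 0.000108734
P(Condition A | x₁,x₂) = 5.65562e-05 / 0.000108734 ≈ 0.5201

0.5201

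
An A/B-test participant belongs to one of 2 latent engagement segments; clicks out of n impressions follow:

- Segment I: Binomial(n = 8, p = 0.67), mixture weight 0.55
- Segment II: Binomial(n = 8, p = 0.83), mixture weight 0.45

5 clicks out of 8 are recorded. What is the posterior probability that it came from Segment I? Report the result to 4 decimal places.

0.7540

The responsibility of component k is π_k f_k(x) divided by Σ_j π_j f_j(x).
Component likelihoods at x = 5 clicks out of 8:
  L_I = C(8,5)·0.67^5·0.33^3 = 56·0.135013·0.035937 = 0.271709
  L_II = C(8,5)·0.83^5·0.17^3 = 56·0.393904·0.004913 = 0.108374
Weight by the priors:
  π_I·L_I = 0.55 × 0.271709 = 0.14944
  π_II·L_II = 0.45 × 0.108374 = 0.0487683
Sum: 0.14944 + 0.0487683 = 0.198208
P(Segment I | data) ≈ 0.7540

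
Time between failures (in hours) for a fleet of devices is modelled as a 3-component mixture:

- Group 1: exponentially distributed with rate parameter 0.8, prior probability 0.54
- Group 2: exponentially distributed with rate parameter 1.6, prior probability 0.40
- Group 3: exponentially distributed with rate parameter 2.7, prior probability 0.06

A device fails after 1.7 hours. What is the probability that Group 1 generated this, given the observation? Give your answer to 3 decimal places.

0.717

Apply Bayes' rule: the posterior for each component is proportional to its prior times its likelihood at x.
Evaluate each component's likelihood at the observed value:
  f_1 = 0.8·e^(−0.8·1.7) = 0.8·e^(−1.3600) = 0.205329
  f_2 = 1.6·e^(−1.6·1.7) = 1.6·e^(−2.7200) = 0.1054
  f_3 = 2.7·e^(−2.7·1.7) = 2.7·e^(−4.5900) = 0.0274127
Unnormalised posteriors:
  π_1·f_1 = 0.54 × 0.205329 = 0.110877
  π_2·f_2 = 0.40 × 0.1054 = 0.0421598
  π_3·f_3 = 0.06 × 0.0274127 = 0.00164476
Evidence: 0.110877 + 0.0421598 + 0.00164476 = 0.154682
So the posterior for Group 1 is 0.110877 / 0.154682 ≈ 0.717.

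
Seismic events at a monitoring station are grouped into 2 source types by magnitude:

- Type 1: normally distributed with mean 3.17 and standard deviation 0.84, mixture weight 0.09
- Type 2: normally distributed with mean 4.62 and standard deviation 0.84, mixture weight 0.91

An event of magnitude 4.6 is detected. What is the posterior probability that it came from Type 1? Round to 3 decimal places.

Apply Bayes' rule: the posterior for each component is proportional to its prior times its likelihood at x.
Evaluate each component's likelihood at the observed value:
  p_1 = (1/(0.84·√(2π)))·exp(−(4.6−3.17)²/(2·0.84²)) = 0.474931·exp(-1.44905) = 0.111511
  p_2 = (1/(0.84·√(2π)))·exp(−(4.6−4.62)²/(2·0.84²)) = 0.474931·exp(-0.00028) = 0.474797
Weight by the priors:
  P(Z=1)·p_1 = 0.09 × 0.111511 = 0.010036
  P(Z=2)·p_2 = 0.91 × 0.474797 = 0.432065
Evidence: 0.010036 + 0.432065 = 0.442101
P(Type 1 | data) ≈ 0.023

0.023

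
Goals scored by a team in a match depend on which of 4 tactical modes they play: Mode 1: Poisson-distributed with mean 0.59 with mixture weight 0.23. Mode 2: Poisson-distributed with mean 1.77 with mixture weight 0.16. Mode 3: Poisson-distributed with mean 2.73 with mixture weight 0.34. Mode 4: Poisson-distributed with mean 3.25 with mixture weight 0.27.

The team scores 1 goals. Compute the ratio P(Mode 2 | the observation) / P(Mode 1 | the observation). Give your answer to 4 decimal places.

0.6413

Only the two components matter; the odds are (π_i f_i(x)) / (π_j f_j(x)).
Poisson probabilities:
  L_1 = e^(−0.59)·0.59^1/1! = 0.327053
  L_2 = e^(−1.77)·1.77^1/1! = 0.301489
  L_3 = e^(−2.73)·2.73^1/1! = 0.178049
  L_4 = e^(−3.25)·3.25^1/1! = 0.126016
Posterior odds = (π_2·L_2) / (π_1·L_1) = (0.16·0.301489) / (0.23·0.327053) = 0.0482383 / 0.0752222 ≈ 0.6413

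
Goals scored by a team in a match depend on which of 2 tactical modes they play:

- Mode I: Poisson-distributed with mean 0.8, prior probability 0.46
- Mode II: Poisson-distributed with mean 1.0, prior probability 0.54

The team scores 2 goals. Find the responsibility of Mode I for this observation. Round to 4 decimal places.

0.3997

By Bayes' theorem, P(k | x) = P(Z=k) f_k(x) / Σ_j P(Z=j) f_j(x).
Poisson probabilities:
  f_I = e^(−0.8)·0.8^2/2! = 0.143785
  f_II = e^(−1.0)·1.0^2/2! = 0.18394
Multiply by the mixture weights:
  P(Z=I)·f_I = 0.46 × 0.143785 = 0.0661412
  P(Z=II)·f_II = 0.54 × 0.18394 = 0.0993274
Normaliser: 0.0661412 + 0.0993274 = 0.165469
So the posterior for Mode I is 0.0661412 / 0.165469 ≈ 0.3997.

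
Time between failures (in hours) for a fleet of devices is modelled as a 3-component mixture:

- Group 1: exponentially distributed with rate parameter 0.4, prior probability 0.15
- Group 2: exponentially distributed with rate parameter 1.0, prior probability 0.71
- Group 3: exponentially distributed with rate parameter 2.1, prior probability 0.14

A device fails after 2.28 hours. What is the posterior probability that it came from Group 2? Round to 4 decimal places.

0.7323

Apply Bayes' rule: the posterior for each component is proportional to its prior times its likelihood at x.
Evaluate each component's likelihood at the observed value:
  p_1 = 0.4·e^(−0.4·2.28) = 0.4·e^(−0.9120) = 0.160688
  p_2 = 1.0·e^(−1.0·2.28) = 1.0·e^(−2.2800) = 0.102284
  p_3 = 2.1·e^(−2.1·2.28) = 2.1·e^(−4.7880) = 0.0174911
Prior × likelihood for each component:
  P(Z=1)·p_1 = 0.15 × 0.160688 = 0.0241032
  P(Z=2)·p_2 = 0.71 × 0.102284 = 0.0726218
  P(Z=3)·p_3 = 0.14 × 0.0174911 = 0.00244876
Denominator: 0.0241032 + 0.0726218 + 0.00244876 = 0.0991737
So the posterior for Group 2 is 0.0726218 / 0.0991737 ≈ 0.7323.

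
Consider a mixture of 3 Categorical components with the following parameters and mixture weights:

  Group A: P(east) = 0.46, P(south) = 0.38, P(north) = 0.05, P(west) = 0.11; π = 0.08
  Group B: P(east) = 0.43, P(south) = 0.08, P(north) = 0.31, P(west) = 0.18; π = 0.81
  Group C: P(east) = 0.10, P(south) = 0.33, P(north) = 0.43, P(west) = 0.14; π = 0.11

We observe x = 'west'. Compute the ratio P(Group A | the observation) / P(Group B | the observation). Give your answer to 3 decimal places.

Posterior odds = (π_i f_i(x)) / (π_j f_j(x)); the normalising sum cancels.
Categorical probabilities:
  p_A = 0.11
  p_B = 0.18
  p_C = 0.14
Odds = (0.08/0.81) × (0.11/0.18) = 0.0987654 × 0.611111 ≈ 0.060

0.060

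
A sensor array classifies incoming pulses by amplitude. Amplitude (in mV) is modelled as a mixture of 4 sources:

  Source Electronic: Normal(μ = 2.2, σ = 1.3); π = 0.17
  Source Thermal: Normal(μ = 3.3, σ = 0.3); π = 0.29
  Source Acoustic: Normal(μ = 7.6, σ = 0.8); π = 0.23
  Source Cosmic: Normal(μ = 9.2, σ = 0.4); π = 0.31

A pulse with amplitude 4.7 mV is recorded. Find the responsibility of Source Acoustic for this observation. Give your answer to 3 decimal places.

By Bayes' theorem, P(k | x) = P(Z=k) f_k(x) / Σ_j P(Z=j) f_j(x).
Normal densities:
  L_Electronic = 0.0482956
  L_Thermal = 2.48202e-05
  L_Acoustic = 0.000698827
  L_Cosmic = 3.2821e-28
Prior × likelihood for each component:
  P(Z=Electronic)·L_Electronic = 0.17 × 0.0482956 = 0.00821025
  P(Z=Thermal)·L_Thermal = 0.29 × 2.48202e-05 = 7.19784e-06
  P(Z=Acoustic)·L_Acoustic = 0.23 × 0.000698827 = 0.00016073
  P(Z=Cosmic)·L_Cosmic = 0.31 × 3.2821e-28 = 1.01745e-28
Sum: 0.00821025 + 7.19784e-06 + 0.00016073 + 1.01745e-28 = 0.00837818
P(Source Acoustic | the observation) ≈ 0.019

0.019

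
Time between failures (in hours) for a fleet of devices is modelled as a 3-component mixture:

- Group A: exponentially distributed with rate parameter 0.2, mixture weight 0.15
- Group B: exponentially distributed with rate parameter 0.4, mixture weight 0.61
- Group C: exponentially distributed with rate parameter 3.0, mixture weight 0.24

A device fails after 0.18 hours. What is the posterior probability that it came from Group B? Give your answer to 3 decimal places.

0.336

Posterior ∝ prior × likelihood, so P(k | x) ∝ π_k f_k(x); normalise over all components.
Evaluate each component's likelihood at the observed value:
  L_A = 0.2·e^(−0.2·0.18) = 0.2·e^(−0.0360) = 0.192928
  L_B = 0.4·e^(−0.4·0.18) = 0.4·e^(−0.0720) = 0.372212
  L_C = 3.0·e^(−3.0·0.18) = 3.0·e^(−0.5400) = 1.74824
Weight by the priors:
  π_A·L_A = 0.15 × 0.192928 = 0.0289392
  π_B·L_B = 0.61 × 0.372212 = 0.22705
  π_C·L_C = 0.24 × 1.74824 = 0.419579
Evidence: 0.0289392 + 0.22705 + 0.419579 = 0.675567
P(Group B | 0.18 hours) = 0.22705 / 0.675567 ≈ 0.336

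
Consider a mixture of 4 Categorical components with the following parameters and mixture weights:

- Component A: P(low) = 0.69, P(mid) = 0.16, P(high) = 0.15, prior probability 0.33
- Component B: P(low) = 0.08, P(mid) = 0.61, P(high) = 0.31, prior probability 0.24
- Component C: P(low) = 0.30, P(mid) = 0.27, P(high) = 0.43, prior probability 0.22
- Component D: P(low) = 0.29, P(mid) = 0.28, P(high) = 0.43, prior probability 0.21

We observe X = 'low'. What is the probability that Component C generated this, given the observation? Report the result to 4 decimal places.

0.1766

Posterior ∝ prior × likelihood, so P(k | x) ∝ π_k f_k(x); normalise over all components.
Evaluate each component's likelihood at the observed value:
  L_A = P(low | comp) = 0.69
  L_B = P(low | comp) = 0.08
  L_C = P(low | comp) = 0.30
  L_D = P(low | comp) = 0.29
Weight by the priors:
  π_A·L_A = 0.33 × 0.69 = 0.2277
  π_B·L_B = 0.24 × 0.08 = 0.0192
  π_C·L_C = 0.22 × 0.3 = 0.066
  π_D·L_D = 0.21 × 0.29 = 0.0609
Marginal: 0.2277 + 0.0192 + 0.066 + 0.0609 = 0.3738
P(Component C | the observation) = 0.066 / 0.3738 ≈ 0.1766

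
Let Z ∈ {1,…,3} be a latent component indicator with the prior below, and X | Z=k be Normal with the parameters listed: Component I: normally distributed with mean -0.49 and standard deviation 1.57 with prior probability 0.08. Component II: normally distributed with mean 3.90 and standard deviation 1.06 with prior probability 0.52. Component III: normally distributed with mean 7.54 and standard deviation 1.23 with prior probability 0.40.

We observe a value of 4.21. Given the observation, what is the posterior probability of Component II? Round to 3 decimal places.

0.981

By Bayes' theorem, P(k | x) = w_k f_k(x) / Σ_j w_j f_j(x).
Evaluate each component's likelihood at the observed value:
  L_I = (1/(1.57·√(2π)))·exp(−(4.21−-0.49)²/(2·1.57²)) = 0.254103·exp(-4.48091) = 0.00287723
  L_II = (1/(1.06·√(2π)))·exp(−(4.21−3.90)²/(2·1.06²)) = 0.376361·exp(-0.04276) = 0.360605
  L_III = (1/(1.23·√(2π)))·exp(−(4.21−7.54)²/(2·1.23²)) = 0.324343·exp(-3.66478) = 0.00830635
Unnormalised posteriors:
  w_I·L_I = 0.08 × 0.00287723 = 0.000230179
  w_II·L_II = 0.52 × 0.360605 = 0.187515
  w_III·L_III = 0.40 × 0.00830635 = 0.00332254
Evidence: 0.000230179 + 0.187515 + 0.00332254 = 0.191067
P(Component II | 4.21) ≈ 0.981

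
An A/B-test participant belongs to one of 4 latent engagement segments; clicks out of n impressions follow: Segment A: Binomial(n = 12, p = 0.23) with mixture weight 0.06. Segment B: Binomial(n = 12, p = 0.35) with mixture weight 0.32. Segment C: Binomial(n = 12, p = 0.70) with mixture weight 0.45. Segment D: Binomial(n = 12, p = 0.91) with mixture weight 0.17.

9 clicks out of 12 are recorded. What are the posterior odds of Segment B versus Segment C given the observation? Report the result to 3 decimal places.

The posterior odds equal the prior odds times the likelihood ratio: (π_i/π_j)·(f_i(x)/f_j(x)).
Component likelihoods at x = 9 clicks out of 12:
  p_A = C(12,9)·0.23^9·0.77^3 = 220·1.80115e-06·0.456533 = 0.000180903
  p_B = C(12,9)·0.35^9·0.65^3 = 220·7.88156e-05·0.274625 = 0.00476184
  p_C = C(12,9)·0.70^9·0.30^3 = 220·0.0403536·0.027 = 0.2397
  p_D = C(12,9)·0.91^9·0.09^3 = 220·0.42793·0.000729 = 0.0686314
Odds = (0.32/0.45) × (0.00476184/0.2397) = 0.711111 × 0.0198658 ≈ 0.014

0.014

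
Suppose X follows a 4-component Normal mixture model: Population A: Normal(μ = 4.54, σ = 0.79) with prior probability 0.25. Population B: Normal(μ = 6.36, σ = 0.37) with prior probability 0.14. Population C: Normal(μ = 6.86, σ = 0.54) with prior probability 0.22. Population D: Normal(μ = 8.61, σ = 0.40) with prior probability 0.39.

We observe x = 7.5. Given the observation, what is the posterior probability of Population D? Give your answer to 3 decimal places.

0.092

P(component k | x) = P(Z=k)·f_k(x) / marginal(x), where marginal(x) = Σ_j P(Z=j)·f_j(x).
Evaluate each component's likelihood at the observed value:
  f_A = 0.00045165
  f_B = 0.00936087
  f_C = 0.366014
  f_D = 0.0212168
Prior × likelihood for each component:
  P(Z=A)·f_A = 0.25 × 0.00045165 = 0.000112912
  P(Z=B)·f_B = 0.14 × 0.00936087 = 0.00131052
  P(Z=C)·f_C = 0.22 × 0.366014 = 0.080523
  P(Z=D)·f_D = 0.39 × 0.0212168 = 0.00827457
Denominator: 0.000112912 + 0.00131052 + 0.080523 + 0.00827457 = 0.090221
So the posterior for Population D is 0.00827457 / 0.090221 ≈ 0.092.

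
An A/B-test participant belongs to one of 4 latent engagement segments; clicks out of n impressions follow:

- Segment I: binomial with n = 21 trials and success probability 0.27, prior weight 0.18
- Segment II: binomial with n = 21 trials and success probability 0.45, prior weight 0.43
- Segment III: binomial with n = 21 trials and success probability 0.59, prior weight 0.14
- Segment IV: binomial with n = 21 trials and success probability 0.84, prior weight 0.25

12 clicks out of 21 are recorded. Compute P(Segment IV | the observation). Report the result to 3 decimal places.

The responsibility of component k is π_k f_k(x) divided by Σ_j π_j f_j(x).
Evaluate each component's likelihood at the observed value:
  L_I = C(21,12)·0.27^12·0.73^9 = 293930·1.50095e-07·0.0588716 = 0.00259726
  L_II = C(21,12)·0.45^12·0.55^9 = 293930·6.89525e-05·0.00460537 = 0.093338
  L_III = C(21,12)·0.59^12·0.41^9 = 293930·0.0017792·0.000327382 = 0.171207
  L_IV = C(21,12)·0.84^12·0.16^9 = 293930·0.12341·6.87195e-08 = 0.00249273
Weight by the priors:
  π_I·L_I = 0.18 × 0.00259726 = 0.000467506
  π_II·L_II = 0.43 × 0.093338 = 0.0401353
  π_III·L_III = 0.14 × 0.171207 = 0.023969
  π_IV·L_IV = 0.25 × 0.00249273 = 0.000623182
Evidence: 0.000467506 + 0.0401353 + 0.023969 + 0.000623182 = 0.0651951
P(Segment IV | 12 clicks out of 21) = 0.000623182 / 0.0651951 ≈ 0.010

0.010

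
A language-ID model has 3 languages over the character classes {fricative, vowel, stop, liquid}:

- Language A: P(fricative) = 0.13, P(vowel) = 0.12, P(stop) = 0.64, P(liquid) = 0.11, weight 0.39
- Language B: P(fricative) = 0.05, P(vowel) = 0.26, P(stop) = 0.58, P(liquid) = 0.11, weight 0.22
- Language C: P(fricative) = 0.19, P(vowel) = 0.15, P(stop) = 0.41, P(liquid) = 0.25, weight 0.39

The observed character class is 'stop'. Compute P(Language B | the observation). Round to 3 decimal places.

Posterior ∝ prior × likelihood, so P(k | x) ∝ P(Z=k) f_k(x); normalise over all components.
Evaluate each component's likelihood at the observed value:
  f_A = 0.64
  f_B = 0.58
  f_C = 0.41
Unnormalised posteriors:
  P(Z=A)·f_A = 0.39 × 0.64 = 0.2496
  P(Z=B)·f_B = 0.22 × 0.58 = 0.1276
  P(Z=C)·f_C = 0.39 × 0.41 = 0.1599
Normaliser: 0.2496 + 0.1276 + 0.1599 = 0.5371
P(Language B | data) ≈ 0.238

0.238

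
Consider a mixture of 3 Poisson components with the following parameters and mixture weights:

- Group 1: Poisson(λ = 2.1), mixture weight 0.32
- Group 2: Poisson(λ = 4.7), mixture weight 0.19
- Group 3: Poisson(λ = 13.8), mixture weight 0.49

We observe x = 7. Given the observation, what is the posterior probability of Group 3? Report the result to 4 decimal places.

P(component k | x) = w_k·f_k(x) / marginal(x), where marginal(x) = Σ_j w_j·f_j(x).
Poisson probabilities:
  p_1 = 0.00437609
  p_2 = 0.0914261
  p_3 = 0.019207
Prior × likelihood for each component:
  w_1·p_1 = 0.32 × 0.00437609 = 0.00140035
  w_2·p_2 = 0.19 × 0.0914261 = 0.017371
  w_3·p_3 = 0.49 × 0.019207 = 0.00941142
Denominator: 0.00140035 + 0.017371 + 0.00941142 = 0.0281827
Responsibility of Group 3: 0.00941142 / 0.0281827 ≈ 0.3339

0.3339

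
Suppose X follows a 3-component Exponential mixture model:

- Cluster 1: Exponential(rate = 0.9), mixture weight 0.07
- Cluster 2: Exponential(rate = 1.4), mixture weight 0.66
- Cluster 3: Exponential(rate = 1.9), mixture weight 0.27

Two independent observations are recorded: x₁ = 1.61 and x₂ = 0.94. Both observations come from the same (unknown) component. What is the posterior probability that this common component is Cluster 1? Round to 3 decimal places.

P(component k | x) = π_k·f_k(x) / marginal(x), where marginal(x) = Σ_j π_j·f_j(x).
Since both observations come from the same component, the likelihood for component k is f_k(x₁)·f_k(x₂).
  L_1 = [0.211324] × [0.386215] = 0.0816167
  L_2 = [0.14697] × [0.375488] = 0.0551855
  L_3 = [0.0891758] × [0.318496] = 0.0284021
Multiply by the mixture weights:
  π_1·L_1 = 0.07 × 0.0816167 = 0.00571317
  π_2·L_2 = 0.66 × 0.0551855 = 0.0364224
  π_3·L_3 = 0.27 × 0.0284021 = 0.00766857
Marginal: 0.00571317 + 0.0364224 + 0.00766857 = 0.0498042
So the posterior for Cluster 1 is 0.00571317 / 0.0498042 ≈ 0.115.

0.115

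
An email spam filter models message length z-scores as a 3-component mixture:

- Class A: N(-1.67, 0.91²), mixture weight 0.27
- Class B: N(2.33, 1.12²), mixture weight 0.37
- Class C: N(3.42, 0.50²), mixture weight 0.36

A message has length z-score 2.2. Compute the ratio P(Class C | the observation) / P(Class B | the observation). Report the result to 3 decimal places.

0.112

Posterior odds = (π_i f_i(x)) / (π_j f_j(x)); the normalising sum cancels.
Normal densities:
  L_A = 5.18292e-05
  L_B = 0.353807
  L_C = 0.0406567
Posterior odds = (π_C·L_C) / (π_B·L_B) = (0.36·0.0406567) / (0.37·0.353807) = 0.0146364 / 0.130909 ≈ 0.112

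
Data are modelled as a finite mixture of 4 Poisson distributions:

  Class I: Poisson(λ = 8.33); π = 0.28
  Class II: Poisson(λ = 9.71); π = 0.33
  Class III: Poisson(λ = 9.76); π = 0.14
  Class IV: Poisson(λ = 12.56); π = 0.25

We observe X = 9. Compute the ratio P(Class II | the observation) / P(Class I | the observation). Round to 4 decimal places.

Since P(k|x) ∝ π_k f_k(x), the posterior odds are π_i f_i(x) / (π_j f_j(x)).
Evaluate each component's likelihood at the observed value:
  L_I = e^(−8.33)·8.33^9/9! = 0.128342
  L_II = e^(−9.71)·9.71^9/9! = 0.128295
  L_III = e^(−9.76)·9.76^9/9! = 0.127812
  L_IV = e^(−12.56)·12.56^9/9! = 0.0752324
Posterior odds = (π_II·L_II) / (π_I·L_I) = (0.33·0.128295) / (0.28·0.128342) = 0.0423374 / 0.0359358 ≈ 1.1781

1.1781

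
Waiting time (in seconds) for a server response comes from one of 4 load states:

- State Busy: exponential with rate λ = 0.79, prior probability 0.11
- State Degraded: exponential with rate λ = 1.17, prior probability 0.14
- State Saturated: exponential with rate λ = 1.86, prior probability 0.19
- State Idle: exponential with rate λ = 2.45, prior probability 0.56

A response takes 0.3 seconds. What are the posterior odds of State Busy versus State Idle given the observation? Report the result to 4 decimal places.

0.1042

Only the two components matter; the odds are (w_i f_i(x)) / (w_j f_j(x)).
Component likelihoods at x = 0.3 seconds:
  L_Busy = 0.623303
  L_Degraded = 0.823661
  L_Saturated = 1.06458
  L_Idle = 1.17479
0.0685633 / 0.657881 ≈ 0.1042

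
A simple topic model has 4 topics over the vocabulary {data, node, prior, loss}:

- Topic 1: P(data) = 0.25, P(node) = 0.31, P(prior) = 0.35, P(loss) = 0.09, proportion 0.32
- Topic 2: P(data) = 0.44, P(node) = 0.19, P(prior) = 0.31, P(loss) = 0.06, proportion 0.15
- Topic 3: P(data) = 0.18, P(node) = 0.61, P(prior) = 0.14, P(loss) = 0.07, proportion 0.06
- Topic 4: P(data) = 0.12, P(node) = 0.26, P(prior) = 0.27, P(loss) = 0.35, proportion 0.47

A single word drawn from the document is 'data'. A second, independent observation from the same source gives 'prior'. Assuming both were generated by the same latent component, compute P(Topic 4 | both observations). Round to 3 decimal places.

P(component k | x) = w_k·f_k(x) / marginal(x), where marginal(x) = Σ_j w_j·f_j(x).
Since both observations come from the same component, the likelihood for component k is f_k(x₁)·f_k(x₂).
  L_1 = [0.25] × [0.35] = 0.0875
  L_2 = [0.44] × [0.31] = 0.1364
  L_3 = [0.18] × [0.14] = 0.0252
  L_4 = [0.12] × [0.27] = 0.0324
Prior × likelihood for each component:
  w_1·L_1 = 0.32 × 0.0875 = 0.028
  w_2·L_2 = 0.15 × 0.1364 = 0.02046
  w_3·L_3 = 0.06 × 0.0252 = 0.001512
  w_4·L_4 = 0.47 × 0.0324 = 0.015228
Sum: 0.028 + 0.02046 + 0.001512 + 0.015228 = 0.0652
Responsibility of Topic 4: 0.015228 / 0.0652 ≈ 0.234

0.234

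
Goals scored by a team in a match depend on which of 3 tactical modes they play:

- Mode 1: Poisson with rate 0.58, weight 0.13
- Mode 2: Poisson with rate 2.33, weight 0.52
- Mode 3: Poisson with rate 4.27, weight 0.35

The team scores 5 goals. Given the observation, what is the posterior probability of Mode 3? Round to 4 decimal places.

0.6663

Apply Bayes' rule: the posterior for each component is proportional to its prior times its likelihood at x.
Component likelihoods at x = 5 goals:
  L_1 = 0.000306244
  L_2 = 0.0556791
  L_3 = 0.165394
Unnormalised posteriors:
  π_1·L_1 = 0.13 × 0.000306244 = 3.98118e-05
  π_2·L_2 = 0.52 × 0.0556791 = 0.0289531
  π_3·L_3 = 0.35 × 0.165394 = 0.057888
Denominator: 3.98118e-05 + 0.0289531 + 0.057888 = 0.086881
So the posterior for Mode 3 is 0.057888 / 0.086881 ≈ 0.6663.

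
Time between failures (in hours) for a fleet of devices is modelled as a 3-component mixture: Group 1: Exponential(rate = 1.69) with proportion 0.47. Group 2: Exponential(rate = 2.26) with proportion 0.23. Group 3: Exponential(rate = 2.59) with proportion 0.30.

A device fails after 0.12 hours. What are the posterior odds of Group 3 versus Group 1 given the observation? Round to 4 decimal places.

0.8781

Posterior odds = (w_i f_i(x)) / (w_j f_j(x)); the normalising sum cancels.
Evaluate each component's likelihood at the observed value:
  L_1 = 1.37979
  L_2 = 1.72317
  L_3 = 1.89811
Odds = (0.30/0.47) × (1.89811/1.37979) = 0.638298 × 1.37565 ≈ 0.8781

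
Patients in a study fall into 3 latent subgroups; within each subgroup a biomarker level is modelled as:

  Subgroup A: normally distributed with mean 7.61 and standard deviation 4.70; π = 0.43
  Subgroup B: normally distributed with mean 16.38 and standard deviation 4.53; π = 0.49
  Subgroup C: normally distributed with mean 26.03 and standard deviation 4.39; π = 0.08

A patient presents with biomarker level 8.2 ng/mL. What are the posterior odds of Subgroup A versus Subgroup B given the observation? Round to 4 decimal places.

Since P(k|x) ∝ π_k f_k(x), the posterior odds are π_i f_i(x) / (π_j f_j(x)).
Normal densities:
  p_A = (1/(4.70·√(2π)))·exp(−(8.2−7.61)²/(2·4.70²)) = 0.084881·exp(-0.00788) = 0.0842152
  p_B = (1/(4.53·√(2π)))·exp(−(8.2−16.38)²/(2·4.53²)) = 0.088067·exp(-1.63035) = 0.0172489
  p_C = (1/(4.39·√(2π)))·exp(−(8.2−26.03)²/(2·4.39²)) = 0.090875·exp(-8.24791) = 2.37917e-05
0.0362125 / 0.00845195 ≈ 4.2845

4.2845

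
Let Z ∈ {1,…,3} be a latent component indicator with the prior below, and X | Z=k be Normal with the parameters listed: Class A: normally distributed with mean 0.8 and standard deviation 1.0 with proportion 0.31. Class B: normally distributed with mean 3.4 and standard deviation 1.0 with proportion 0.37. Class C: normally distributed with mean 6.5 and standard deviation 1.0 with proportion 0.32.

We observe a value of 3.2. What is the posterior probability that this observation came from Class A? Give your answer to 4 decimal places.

Posterior ∝ prior × likelihood, so P(k | x) ∝ w_k f_k(x); normalise over all components.
Evaluate each component's likelihood at the observed value:
  p_A = 0.0223945
  p_B = 0.391043
  p_C = 0.00172257
Prior × likelihood for each component:
  w_A·p_A = 0.31 × 0.0223945 = 0.0069423
  w_B·p_B = 0.37 × 0.391043 = 0.144686
  w_C·p_C = 0.32 × 0.00172257 = 0.000551222
Marginal: 0.0069423 + 0.144686 + 0.000551222 = 0.152179
So the posterior for Class A is 0.0069423 / 0.152179 ≈ 0.0456.

0.0456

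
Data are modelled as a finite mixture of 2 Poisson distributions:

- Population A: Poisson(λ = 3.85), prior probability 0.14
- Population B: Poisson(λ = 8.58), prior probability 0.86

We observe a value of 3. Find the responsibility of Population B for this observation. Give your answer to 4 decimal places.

0.3750

P(component k | x) = w_k·f_k(x) / marginal(x), where marginal(x) = Σ_j w_j·f_j(x).
Poisson probabilities:
  p_A = 0.202394
  p_B = 0.0197726
Multiply by the mixture weights:
  w_A·p_A = 0.14 × 0.202394 = 0.0283351
  w_B·p_B = 0.86 × 0.0197726 = 0.0170044
Sum: 0.0283351 + 0.0170044 = 0.0453396
Responsibility of Population B: 0.0170044 / 0.0453396 ≈ 0.3750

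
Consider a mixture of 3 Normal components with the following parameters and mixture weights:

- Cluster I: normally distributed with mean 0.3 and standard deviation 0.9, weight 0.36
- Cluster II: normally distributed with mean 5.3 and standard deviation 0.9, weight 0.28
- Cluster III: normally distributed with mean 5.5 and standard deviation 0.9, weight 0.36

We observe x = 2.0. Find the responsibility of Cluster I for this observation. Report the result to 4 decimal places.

Apply Bayes' rule: the posterior for each component is proportional to its prior times its likelihood at x.
Evaluate each component's likelihood at the observed value:
  p_I = 0.0744574
  p_II = 0.000533634
  p_III = 0.000230489
Unnormalised posteriors:
  P(Z=I)·p_I = 0.36 × 0.0744574 = 0.0268047
  P(Z=II)·p_II = 0.28 × 0.000533634 = 0.000149418
  P(Z=III)·p_III = 0.36 × 0.000230489 = 8.29761e-05
Evidence: 0.0268047 + 0.000149418 + 8.29761e-05 = 0.027037
P(Cluster I | x) = 0.0268047 / 0.027037 ≈ 0.9914

0.9914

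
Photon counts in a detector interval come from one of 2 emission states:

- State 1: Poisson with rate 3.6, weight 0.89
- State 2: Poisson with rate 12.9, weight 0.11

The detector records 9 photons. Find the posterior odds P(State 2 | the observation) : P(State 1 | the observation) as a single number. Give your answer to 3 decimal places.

Posterior odds = (π_i f_i(x)) / (π_j f_j(x)); the normalising sum cancels.
Component likelihoods at x = 9 photons:
  f_1 = 0.00764715
  f_2 = 0.0680998
0.00749097 / 0.00680596 ≈ 1.101

1.101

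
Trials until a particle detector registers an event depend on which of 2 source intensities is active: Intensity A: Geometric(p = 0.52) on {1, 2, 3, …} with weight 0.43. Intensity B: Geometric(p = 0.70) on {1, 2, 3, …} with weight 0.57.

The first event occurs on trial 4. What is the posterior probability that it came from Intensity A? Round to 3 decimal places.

0.697

Apply Bayes' rule: the posterior for each component is proportional to its prior times its likelihood at x.
Evaluate each component's likelihood at the observed value:
  p_A = 0.0575078
  p_B = 0.0189
Prior × likelihood for each component:
  w_A·p_A = 0.43 × 0.0575078 = 0.0247284
  w_B·p_B = 0.57 × 0.0189 = 0.010773
Sum: 0.0247284 + 0.010773 = 0.0355014
Responsibility of Intensity A: 0.0247284 / 0.0355014 ≈ 0.697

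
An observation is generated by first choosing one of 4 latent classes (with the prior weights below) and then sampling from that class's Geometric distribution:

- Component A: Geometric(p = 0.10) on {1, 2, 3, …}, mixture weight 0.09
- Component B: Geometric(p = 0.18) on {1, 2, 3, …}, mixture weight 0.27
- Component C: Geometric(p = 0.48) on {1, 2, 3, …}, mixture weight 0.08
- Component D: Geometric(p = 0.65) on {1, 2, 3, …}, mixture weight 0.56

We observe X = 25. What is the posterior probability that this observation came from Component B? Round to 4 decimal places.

Posterior ∝ prior × likelihood, so P(k | x) ∝ w_k f_k(x); normalise over all components.
Evaluate each component's likelihood at the observed value:
  f_A = 0.10·(1−0.10)^24 = 0.10·0.0797664 = 0.00797664
  f_B = 0.18·(1−0.18)^24 = 0.18·0.00854147 = 0.00153746
  f_C = 0.48·(1−0.48)^24 = 0.48·1.52785e-07 = 7.33367e-08
  f_D = 0.65·(1−0.65)^24 = 0.65·1.14191e-11 = 7.42244e-12
Prior × likelihood for each component:
  w_A·f_A = 0.09 × 0.00797664 = 0.000717898
  w_B·f_B = 0.27 × 0.00153746 = 0.000415115
  w_C·f_C = 0.08 × 7.33367e-08 = 5.86694e-09
  w_D·f_D = 0.56 × 7.42244e-12 = 4.15656e-12
Evidence: 0.000717898 + 0.000415115 + 5.86694e-09 + 4.15656e-12 = 0.00113302
P(Component B | x) = 0.000415115 / 0.00113302 ≈ 0.3664

0.3664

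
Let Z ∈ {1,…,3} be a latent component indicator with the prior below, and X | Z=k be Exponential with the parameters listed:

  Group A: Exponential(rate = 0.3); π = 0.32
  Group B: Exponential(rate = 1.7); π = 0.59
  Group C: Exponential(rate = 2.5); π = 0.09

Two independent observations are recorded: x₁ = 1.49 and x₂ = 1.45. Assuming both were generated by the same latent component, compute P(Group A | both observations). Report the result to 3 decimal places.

The responsibility of component k is π_k f_k(x) divided by Σ_j π_j f_j(x).
Since both observations come from the same component, the likelihood for component k is f_k(x₁)·f_k(x₂).
  L_A = [0.3·e^(−0.3·1.49) = 0.3·e^(−0.4470) = 0.191863] × [0.194179] = 0.0372559
  L_B = [1.7·e^(−1.7·1.49) = 1.7·e^(−2.5330) = 0.135015] × [0.144515] = 0.0195117
  L_C = [2.5·e^(−2.5·1.49) = 2.5·e^(−3.7250) = 0.0602828] × [0.0666227] = 0.0040162
Weight by the priors:
  π_A·L_A = 0.32 × 0.0372559 = 0.0119219
  π_B·L_B = 0.59 × 0.0195117 = 0.0115119
  π_C·L_C = 0.09 × 0.0040162 = 0.000361458
Evidence: 0.0119219 + 0.0115119 + 0.000361458 = 0.0237952
P(Group A | data) ≈ 0.501

0.501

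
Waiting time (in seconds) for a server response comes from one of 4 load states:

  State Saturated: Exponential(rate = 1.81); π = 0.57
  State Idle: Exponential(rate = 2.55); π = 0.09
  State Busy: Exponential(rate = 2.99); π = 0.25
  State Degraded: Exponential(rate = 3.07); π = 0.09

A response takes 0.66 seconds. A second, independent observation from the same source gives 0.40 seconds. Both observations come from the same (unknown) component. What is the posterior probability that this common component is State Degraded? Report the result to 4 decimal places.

0.0744

P(component k | x) = π_k·f_k(x) / marginal(x), where marginal(x) = Σ_j π_j·f_j(x).
Since both observations come from the same component, the likelihood for component k is f_k(x₁)·f_k(x₂).
  f_Saturated = [0.548113] × [0.877505] = 0.480972
  f_Idle = [0.47383] × [0.919517] = 0.435695
  f_Busy = [0.415561] × [0.90418] = 0.375742
  f_Degraded = [0.404735] × [0.899135] = 0.363911
Unnormalised posteriors:
  π_Saturated·f_Saturated = 0.57 × 0.480972 = 0.274154
  π_Idle·f_Idle = 0.09 × 0.435695 = 0.0392125
  π_Busy·f_Busy = 0.25 × 0.375742 = 0.0939354
  π_Degraded·f_Degraded = 0.09 × 0.363911 = 0.032752
Sum: 0.274154 + 0.0392125 + 0.0939354 + 0.032752 = 0.440054
P(State Degraded | x) ≈ 0.0744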